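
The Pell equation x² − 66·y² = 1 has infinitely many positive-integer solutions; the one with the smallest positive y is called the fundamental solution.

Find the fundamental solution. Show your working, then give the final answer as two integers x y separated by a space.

√66 = [8; 8,16, …], period ℓ=2 (even) → k=1
i=0: a=8 ⇒ p=8, q=1
i=1: a=8 ⇒ p=65, q=8
fundamental: x₁=65, y₁=8  (since 4225 − 66·64 = 1)

65 8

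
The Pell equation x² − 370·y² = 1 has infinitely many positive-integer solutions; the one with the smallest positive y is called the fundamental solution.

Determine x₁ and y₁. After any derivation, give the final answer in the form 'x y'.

213859 11118

√370 = [19; 4,4,38, …], period ℓ=3 (odd) → k=5
i=0: a=19 ⇒ p=19, q=1
i=1: a=4 ⇒ p=77, q=4
i=2: a=4 ⇒ p=327, q=17
…
i=4: a=4 ⇒ p=50339, q=2617
i=5: a=4 ⇒ p=213859, q=11118
(x₁, y₁) = (213859, 11118);  213859² − 370·11118² = 1 ✓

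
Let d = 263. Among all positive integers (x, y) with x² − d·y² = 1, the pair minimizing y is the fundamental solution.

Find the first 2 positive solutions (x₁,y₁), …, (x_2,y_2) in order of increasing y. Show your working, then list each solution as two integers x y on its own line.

[16; 4,1,1,1,1,15,1,1,1,1,4,32] for √263; ℓ=12 ⇒ convergent index 11
k=0  a_k=16  p_k/q_k = 16/1
k=1  a_k=4  p_k/q_k = 65/4
k=2  a_k=1  p_k/q_k = 81/5
k=3  a_k=1  p_k/q_k = 146/9
k=4  a_k=1  p_k/q_k = 227/14
k=5  a_k=1  p_k/q_k = 373/23
k=6  a_k=15  p_k/q_k = 5822/359
…
k=10  a_k=1  p_k/q_k = 30229/1864
k=11  a_k=4  p_k/q_k = 139128/8579
fundamental: x₁=139128, y₁=8579  (since 19356600384 − 263·73599241 = 1)
k=2:  x_2 = 139128·139128+263·8579·8579 = 38713200767,  y_2 = 139128·8579+8579·139128 = 2387158224

139128 8579
38713200767 2387158224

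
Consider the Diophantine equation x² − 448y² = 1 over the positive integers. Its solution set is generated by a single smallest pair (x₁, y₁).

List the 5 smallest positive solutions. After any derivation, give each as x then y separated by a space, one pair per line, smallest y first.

127 6
32257 1524
8193151 387090
2081028097 98319336
528572943487 24972724254

√448 = [21; 6,42, …], period ℓ=2 (even) → k=1
k=0  a_k=21  p_k/q_k = 21/1
k=1  a_k=6  p_k/q_k = 127/6
fundamental: x₁=127, y₁=6  (since 16129 − 448·36 = 1)
n=2: (127,6)∘(127,6) = (127·127+448·6·6, 127·6+6·127) = (32257,1524)
n=3: (32257,1524)∘(127,6) = (127·32257+448·6·1524, 127·1524+6·32257) = (8193151,387090)
n=4: (8193151,387090)∘(127,6) = (127·8193151+448·6·387090, 127·387090+6·8193151) = (2081028097,98319336)
n=5: (2081028097,98319336)∘(127,6) = (127·2081028097+448·6·98319336, 127·98319336+6·2081028097) = (528572943487,24972724254)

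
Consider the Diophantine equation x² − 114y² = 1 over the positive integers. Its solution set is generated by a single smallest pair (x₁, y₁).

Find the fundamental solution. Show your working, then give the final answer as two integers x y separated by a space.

√114 = [10; 1,2,10,2,1,20, …], period ℓ=6 (even) → k=5
a_0=10:  p_0=10·1+0=10,  q_0=10·0+1=1
…
a_3=10:  p_3=10·32+11=331,  q_3=10·3+1=31
a_4=2:  p_4=2·331+32=694,  q_4=2·31+3=65
a_5=1:  p_5=1·694+331=1025,  q_5=1·65+31=96
fundamental: x₁=1025, y₁=96  (since 1050625 − 114·9216 = 1)

1025 96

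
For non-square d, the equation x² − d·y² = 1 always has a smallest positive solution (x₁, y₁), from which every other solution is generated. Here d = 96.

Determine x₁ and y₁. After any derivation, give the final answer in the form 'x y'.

√96 → a₀=9, period (1,3,1,18); ℓ=4 even so k=3
a_0=9:  p_0=9·1+0=9,  q_0=9·0+1=1
a_1=1:  p_1=1·9+1=10,  q_1=1·1+0=1
a_2=3:  p_2=3·10+9=39,  q_2=3·1+1=4
a_3=1:  p_3=1·39+10=49,  q_3=1·4+1=5
fundamental: x₁=49, y₁=5  (since 2401 − 96·25 = 1)

49 5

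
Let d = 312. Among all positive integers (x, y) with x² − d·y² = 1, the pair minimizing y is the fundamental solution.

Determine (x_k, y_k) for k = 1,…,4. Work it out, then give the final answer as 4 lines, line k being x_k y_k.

√312 = [17; 1,1,1,34, …], period ℓ=4 (even) → k=3
step 0: (17, 1)  from 17·(1,0) + (0,1)
…
step 2: (35, 2)  from 1·(18,1) + (17,1)
step 3: (53, 3)  from 1·(35,2) + (18,1)
(x₁, y₁) = (53, 3);  53² − 312·3² = 1 ✓
k=2:  x_2 = 53·53+312·3·3 = 5617,  y_2 = 53·3+3·53 = 318
k=3:  x_3 = 53·5617+312·3·318 = 595349,  y_3 = 53·318+3·5617 = 33705
k=4:  x_4 = 53·595349+312·3·33705 = 63101377,  y_4 = 53·33705+3·595349 = 3572412

53 3
5617 318
595349 33705
63101377 3572412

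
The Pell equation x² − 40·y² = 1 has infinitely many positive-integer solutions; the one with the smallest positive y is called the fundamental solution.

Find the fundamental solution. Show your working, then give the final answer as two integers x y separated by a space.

19 3

√40 = [6; 3,12, …], period ℓ=2 (even) → k=1
a_0=6:  p_0=6·1+0=6,  q_0=6·0+1=1
a_1=3:  p_1=3·6+1=19,  q_1=3·1+0=3
→ (19, 3).  Check: 19²=361, 40·3²=360, difference 1.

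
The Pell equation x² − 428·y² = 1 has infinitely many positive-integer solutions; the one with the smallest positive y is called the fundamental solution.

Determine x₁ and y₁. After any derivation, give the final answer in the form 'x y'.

1850887 89466

√428 → a₀=20, period (1,2,4,1,5,10,5,1,4,2,1,40); ℓ=12 even so k=11
i=0: a=20 ⇒ p=20, q=1
i=1: a=1 ⇒ p=21, q=1
i=2: a=2 ⇒ p=62, q=3
i=3: a=4 ⇒ p=269, q=13
i=4: a=1 ⇒ p=331, q=16
i=5: a=5 ⇒ p=1924, q=93
i=6: a=10 ⇒ p=19571, q=946
i=7: a=5 ⇒ p=99779, q=4823
i=8: a=1 ⇒ p=119350, q=5769
i=9: a=4 ⇒ p=577179, q=27899
i=10: a=2 ⇒ p=1273708, q=61567
i=11: a=1 ⇒ p=1850887, q=89466
→ (1850887, 89466).  Check: 1850887²=3425782686769, 428·89466²=3425782686768, difference 1.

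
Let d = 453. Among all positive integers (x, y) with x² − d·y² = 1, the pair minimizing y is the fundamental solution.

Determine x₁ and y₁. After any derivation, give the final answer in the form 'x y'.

1653751 77700

√453 = [21; 3,1,1,10,14,10,1,1,3,42, …], period ℓ=10 (even) → k=9
step 0: (21, 1)  from 21·(1,0) + (0,1)
step 1: (64, 3)  from 3·(21,1) + (1,0)
…
step 5: (22199, 1043)  from 14·(1575,74) + (149,7)
step 6: (223565, 10504)  from 10·(22199,1043) + (1575,74)
…
step 8: (469329, 22051)  from 1·(245764,11547) + (223565,10504)
step 9: (1653751, 77700)  from 3·(469329,22051) + (245764,11547)
fundamental: x₁=1653751, y₁=77700  (since 2734892370001 − 453·6037290000 = 1)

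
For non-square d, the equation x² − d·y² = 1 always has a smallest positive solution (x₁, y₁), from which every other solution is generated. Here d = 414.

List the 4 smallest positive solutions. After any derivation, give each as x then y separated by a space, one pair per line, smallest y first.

d=414: √d = [20; 2,1,7,2,7,1,2,40] (ℓ=8, even), read p_7/q_7
k=0  a_k=20  p_k/q_k = 20/1
…
k=4  a_k=2  p_k/q_k = 997/49
…
k=6  a_k=1  p_k/q_k = 8444/415
k=7  a_k=2  p_k/q_k = 24335/1196
fundamental: x₁=24335, y₁=1196  (since 592192225 − 414·1430416 = 1)
(x_2, y_2) = (24335·24335 + 414·1196·1196, 24335·1196 + 1196·24335) = (1184384449, 58209320)
(x_3, y_3) = (24335·1184384449 + 414·1196·58209320, 24335·58209320 + 1196·1184384449) = (57643991108495, 2833047603204)
(x_4, y_4) = (24335·57643991108495 + 414·1196·2833047603204, 24335·2833047603204 + 1196·57643991108495) = (2805533046066067201, 137884426789729360)

24335 1196
1184384449 58209320
57643991108495 2833047603204
2805533046066067201 137884426789729360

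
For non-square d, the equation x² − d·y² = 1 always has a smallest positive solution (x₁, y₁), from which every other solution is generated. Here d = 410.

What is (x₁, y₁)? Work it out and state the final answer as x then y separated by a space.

81 4

[20; 4,40] for √410; ℓ=2 ⇒ convergent index 1
k=0  a_k=20  p_k/q_k = 20/1
k=1  a_k=4  p_k/q_k = 81/4
fundamental: x₁=81, y₁=4  (since 6561 − 410·16 = 1)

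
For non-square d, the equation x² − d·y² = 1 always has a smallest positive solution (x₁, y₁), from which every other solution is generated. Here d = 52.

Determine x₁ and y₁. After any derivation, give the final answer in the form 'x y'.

[7; 4,1,2,1,4,14] for √52; ℓ=6 ⇒ convergent index 5
i=0: a=7 ⇒ p=7, q=1
i=1: a=4 ⇒ p=29, q=4
…
i=3: a=2 ⇒ p=101, q=14
i=4: a=1 ⇒ p=137, q=19
i=5: a=4 ⇒ p=649, q=90
(x₁, y₁) = (649, 90);  649² − 52·90² = 1 ✓

649 90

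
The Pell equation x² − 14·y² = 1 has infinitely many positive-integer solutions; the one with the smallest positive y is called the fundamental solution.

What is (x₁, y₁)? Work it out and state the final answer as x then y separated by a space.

15 4

√14 = [3; 1,2,1,6, …], period ℓ=4 (even) → k=3
k=0  a_k=3  p_k/q_k = 3/1
k=1  a_k=1  p_k/q_k = 4/1
k=2  a_k=2  p_k/q_k = 11/3
k=3  a_k=1  p_k/q_k = 15/4
fundamental: x₁=15, y₁=4  (since 225 − 14·16 = 1)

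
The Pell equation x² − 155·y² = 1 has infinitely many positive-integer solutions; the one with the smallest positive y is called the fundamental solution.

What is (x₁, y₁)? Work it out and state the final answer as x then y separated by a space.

d=155: √d = [12; 2,4,2,24] (ℓ=4, even), read p_3/q_3
a_0=12:  p_0=12·1+0=12,  q_0=12·0+1=1
a_1=2:  p_1=2·12+1=25,  q_1=2·1+0=2
a_2=4:  p_2=4·25+12=112,  q_2=4·2+1=9
a_3=2:  p_3=2·112+25=249,  q_3=2·9+2=20
fundamental: x₁=249, y₁=20  (since 62001 − 155·400 = 1)

249 20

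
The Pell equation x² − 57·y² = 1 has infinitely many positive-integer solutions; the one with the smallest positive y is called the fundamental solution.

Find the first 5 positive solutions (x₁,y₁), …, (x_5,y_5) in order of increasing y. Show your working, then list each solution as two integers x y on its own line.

151 20
45601 6040
13771351 1824060
4158902401 550860080
1255974753751 166357920100

[7; 1,1,4,1,1,14] for √57; ℓ=6 ⇒ convergent index 5
a_0=7:  p_0=7·1+0=7,  q_0=7·0+1=1
a_1=1:  p_1=1·7+1=8,  q_1=1·1+0=1
…
a_3=4:  p_3=4·15+8=68,  q_3=4·2+1=9
a_4=1:  p_4=1·68+15=83,  q_4=1·9+2=11
a_5=1:  p_5=1·83+68=151,  q_5=1·11+9=20
fundamental: x₁=151, y₁=20  (since 22801 − 57·400 = 1)
(151+20√57)^2 = 45601 + 6040√57
(151+20√57)^3 = 13771351 + 1824060√57
(151+20√57)^4 = 4158902401 + 550860080√57
(151+20√57)^5 = 1255974753751 + 166357920100√57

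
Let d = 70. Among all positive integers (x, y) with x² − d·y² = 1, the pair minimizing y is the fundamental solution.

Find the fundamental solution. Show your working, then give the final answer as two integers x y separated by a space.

251 30

[8; 2,1,2,1,2,16] for √70; ℓ=6 ⇒ convergent index 5
k=0  a_k=8  p_k/q_k = 8/1
k=1  a_k=2  p_k/q_k = 17/2
k=2  a_k=1  p_k/q_k = 25/3
k=3  a_k=2  p_k/q_k = 67/8
k=4  a_k=1  p_k/q_k = 92/11
k=5  a_k=2  p_k/q_k = 251/30
→ (251, 30).  Check: 251²=63001, 70·30²=63000, difference 1.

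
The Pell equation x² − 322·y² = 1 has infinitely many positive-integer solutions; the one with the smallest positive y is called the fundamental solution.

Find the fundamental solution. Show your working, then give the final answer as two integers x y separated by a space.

d=322: √d = [17; 1,16,1,34] (ℓ=4, even), read p_3/q_3
step 0: (17, 1)  from 17·(1,0) + (0,1)
…
step 2: (305, 17)  from 16·(18,1) + (17,1)
step 3: (323, 18)  from 1·(305,17) + (18,1)
→ (323, 18).  Check: 323²=104329, 322·18²=104328, difference 1.

323 18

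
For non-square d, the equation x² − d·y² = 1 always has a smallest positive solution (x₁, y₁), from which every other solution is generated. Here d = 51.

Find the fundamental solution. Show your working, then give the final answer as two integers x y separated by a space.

50 7

[7; 7,14] for √51; ℓ=2 ⇒ convergent index 1
i=0: a=7 ⇒ p=7, q=1
i=1: a=7 ⇒ p=50, q=7
fundamental: x₁=50, y₁=7  (since 2500 − 51·49 = 1)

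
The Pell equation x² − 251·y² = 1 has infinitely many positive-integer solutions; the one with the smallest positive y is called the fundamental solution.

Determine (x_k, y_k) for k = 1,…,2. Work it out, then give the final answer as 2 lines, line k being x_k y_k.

3674890 231957
27009633024199 1704832919460

√251 = [15; 1,5,2,1,2,…,5,1,30, …], period ℓ=14 (even) → k=13
i=0: a=15 ⇒ p=15, q=1
…
i=4: a=1 ⇒ p=301, q=19
i=5: a=2 ⇒ p=808, q=51
…
i=7: a=15 ⇒ p=29563, q=1866
…
i=9: a=2 ⇒ p=151649, q=9572
i=10: a=1 ⇒ p=212692, q=13425
i=11: a=2 ⇒ p=577033, q=36422
i=12: a=5 ⇒ p=3097857, q=195535
i=13: a=1 ⇒ p=3674890, q=231957
→ (3674890, 231957).  Check: 3674890²=13504816512100, 251·231957²=13504816512099, difference 1.
(x_2, y_2) = (3674890·3674890 + 251·231957·231957, 3674890·231957 + 231957·3674890) = (27009633024199, 1704832919460)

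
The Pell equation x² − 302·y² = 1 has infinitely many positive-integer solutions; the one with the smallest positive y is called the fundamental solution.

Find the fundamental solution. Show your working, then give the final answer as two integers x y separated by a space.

√302 → a₀=17, period (2,1,1,1,4,…,1,2,34); ℓ=16 even so k=15
k=0  a_k=17  p_k/q_k = 17/1
k=1  a_k=2  p_k/q_k = 35/2
…
k=3  a_k=1  p_k/q_k = 87/5
k=4  a_k=1  p_k/q_k = 139/8
k=5  a_k=4  p_k/q_k = 643/37
k=6  a_k=2  p_k/q_k = 1425/82
k=7  a_k=1  p_k/q_k = 2068/119
k=8  a_k=16  p_k/q_k = 34513/1986
…
k=14  a_k=1  p_k/q_k = 1617193/93059
k=15  a_k=2  p_k/q_k = 4276623/246092
fundamental: x₁=4276623, y₁=246092  (since 18289504284129 − 302·60561272464 = 1)

4276623 246092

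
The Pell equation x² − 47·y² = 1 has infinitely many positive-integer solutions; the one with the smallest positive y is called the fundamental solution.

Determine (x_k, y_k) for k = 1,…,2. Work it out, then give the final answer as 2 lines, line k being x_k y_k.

48 7
4607 672

[6; 1,5,1,12] for √47; ℓ=4 ⇒ convergent index 3
step 0: (6, 1)  from 6·(1,0) + (0,1)
…
step 2: (41, 6)  from 5·(7,1) + (6,1)
step 3: (48, 7)  from 1·(41,6) + (7,1)
(x₁, y₁) = (48, 7);  48² − 47·7² = 1 ✓
(48+7√47)^2 = 4607 + 672√47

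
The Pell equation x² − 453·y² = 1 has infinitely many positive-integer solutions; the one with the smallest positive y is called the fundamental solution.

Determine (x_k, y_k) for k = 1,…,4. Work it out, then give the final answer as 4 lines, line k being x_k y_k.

1653751 77700
5469784740001 256992905400
18091323967121133751 850004548596233100
59837090203895614338960001 2811391744490881177810800

d=453: √d = [21; 3,1,1,10,14,10,1,1,3,42] (ℓ=10, even), read p_9/q_9
i=0: a=21 ⇒ p=21, q=1
…
i=3: a=1 ⇒ p=149, q=7
i=4: a=10 ⇒ p=1575, q=74
i=5: a=14 ⇒ p=22199, q=1043
…
i=8: a=1 ⇒ p=469329, q=22051
i=9: a=3 ⇒ p=1653751, q=77700
fundamental: x₁=1653751, y₁=77700  (since 2734892370001 − 453·6037290000 = 1)
k=2:  x_2 = 1653751·1653751+453·77700·77700 = 5469784740001,  y_2 = 1653751·77700+77700·1653751 = 256992905400
k=3:  x_3 = 1653751·5469784740001+453·77700·256992905400 = 18091323967121133751,  y_3 = 1653751·256992905400+77700·5469784740001 = 850004548596233100
k=4:  x_4 = 1653751·18091323967121133751+453·77700·850004548596233100 = 59837090203895614338960001,  y_4 = 1653751·850004548596233100+77700·18091323967121133751 = 2811391744490881177810800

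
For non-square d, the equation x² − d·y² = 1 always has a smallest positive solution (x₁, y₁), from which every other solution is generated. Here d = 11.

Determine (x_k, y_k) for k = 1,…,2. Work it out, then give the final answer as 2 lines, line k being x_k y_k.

10 3
199 60

√11 = [3; 3,6, …], period ℓ=2 (even) → k=1
a_0=3:  p_0=3·1+0=3,  q_0=3·0+1=1
a_1=3:  p_1=3·3+1=10,  q_1=3·1+0=3
(x₁, y₁) = (10, 3);  10² − 11·3² = 1 ✓
(10+3√11)^2 = 199 + 60√11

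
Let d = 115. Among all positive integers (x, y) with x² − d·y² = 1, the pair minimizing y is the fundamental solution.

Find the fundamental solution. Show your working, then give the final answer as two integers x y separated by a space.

d=115: √d = [10; 1,2,1,1,1,1,1,2,1,20] (ℓ=10, even), read p_9/q_9
a_0=10:  p_0=10·1+0=10,  q_0=10·0+1=1
…
a_3=1:  p_3=1·32+11=43,  q_3=1·3+1=4
a_4=1:  p_4=1·43+32=75,  q_4=1·4+3=7
a_5=1:  p_5=1·75+43=118,  q_5=1·7+4=11
a_6=1:  p_6=1·118+75=193,  q_6=1·11+7=18
a_7=1:  p_7=1·193+118=311,  q_7=1·18+11=29
a_8=2:  p_8=2·311+193=815,  q_8=2·29+18=76
a_9=1:  p_9=1·815+311=1126,  q_9=1·76+29=105
fundamental: x₁=1126, y₁=105  (since 1267876 − 115·11025 = 1)

1126 105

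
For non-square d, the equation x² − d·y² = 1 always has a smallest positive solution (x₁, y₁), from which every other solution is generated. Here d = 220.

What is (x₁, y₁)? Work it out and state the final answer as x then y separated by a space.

d=220: √d = [14; 1,4,1,28] (ℓ=4, even), read p_3/q_3
k=0  a_k=14  p_k/q_k = 14/1
k=1  a_k=1  p_k/q_k = 15/1
k=2  a_k=4  p_k/q_k = 74/5
k=3  a_k=1  p_k/q_k = 89/6
(x₁, y₁) = (89, 6);  89² − 220·6² = 1 ✓

89 6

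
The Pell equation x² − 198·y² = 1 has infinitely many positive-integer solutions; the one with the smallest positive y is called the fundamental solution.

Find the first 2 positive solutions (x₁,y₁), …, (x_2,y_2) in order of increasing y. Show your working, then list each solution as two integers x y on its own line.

197 14
77617 5516

[14; 14,28] for √198; ℓ=2 ⇒ convergent index 1
i=0: a=14 ⇒ p=14, q=1
i=1: a=14 ⇒ p=197, q=14
fundamental: x₁=197, y₁=14  (since 38809 − 198·196 = 1)
(x_2, y_2) = (197·197 + 198·14·14, 197·14 + 14·197) = (77617, 5516)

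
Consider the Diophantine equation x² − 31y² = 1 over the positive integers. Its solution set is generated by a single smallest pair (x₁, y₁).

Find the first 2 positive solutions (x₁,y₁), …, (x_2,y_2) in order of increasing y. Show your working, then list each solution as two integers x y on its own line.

d=31: √d = [5; 1,1,3,5,3,1,1,10] (ℓ=8, even), read p_7/q_7
i=0: a=5 ⇒ p=5, q=1
…
i=5: a=3 ⇒ p=657, q=118
i=6: a=1 ⇒ p=863, q=155
i=7: a=1 ⇒ p=1520, q=273
fundamental: x₁=1520, y₁=273  (since 2310400 − 31·74529 = 1)
n=2: (1520,273)∘(1520,273) = (1520·1520+31·273·273, 1520·273+273·1520) = (4620799,829920)

1520 273
4620799 829920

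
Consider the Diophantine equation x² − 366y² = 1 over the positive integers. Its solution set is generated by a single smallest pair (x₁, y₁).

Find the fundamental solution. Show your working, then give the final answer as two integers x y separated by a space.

[19; 7,1,1,1,2,12,2,1,1,1,7,38] for √366; ℓ=12 ⇒ convergent index 11
step 0: (19, 1)  from 19·(1,0) + (0,1)
step 1: (134, 7)  from 7·(19,1) + (1,0)
step 2: (153, 8)  from 1·(134,7) + (19,1)
step 3: (287, 15)  from 1·(153,8) + (134,7)
…
step 5: (1167, 61)  from 2·(440,23) + (287,15)
…
step 7: (30055, 1571)  from 2·(14444,755) + (1167,61)
step 8: (44499, 2326)  from 1·(30055,1571) + (14444,755)
step 9: (74554, 3897)  from 1·(44499,2326) + (30055,1571)
step 10: (119053, 6223)  from 1·(74554,3897) + (44499,2326)
step 11: (907925, 47458)  from 7·(119053,6223) + (74554,3897)
(x₁, y₁) = (907925, 47458);  907925² − 366·47458² = 1 ✓

907925 47458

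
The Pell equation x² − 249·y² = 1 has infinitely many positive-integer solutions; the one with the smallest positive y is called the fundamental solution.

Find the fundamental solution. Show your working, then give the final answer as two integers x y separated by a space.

[15; 1,3,1,1,5,…,3,1,30] for √249; ℓ=16 ⇒ convergent index 15
i=0: a=15 ⇒ p=15, q=1
i=1: a=1 ⇒ p=16, q=1
…
i=5: a=5 ⇒ p=789, q=50
…
i=10: a=1 ⇒ p=150586, q=9543
…
i=12: a=1 ⇒ p=1017351, q=64472
i=13: a=1 ⇒ p=1884116, q=119401
i=14: a=3 ⇒ p=6669699, q=422675
i=15: a=1 ⇒ p=8553815, q=542076
fundamental: x₁=8553815, y₁=542076  (since 73167751054225 − 249·293846389776 = 1)

8553815 542076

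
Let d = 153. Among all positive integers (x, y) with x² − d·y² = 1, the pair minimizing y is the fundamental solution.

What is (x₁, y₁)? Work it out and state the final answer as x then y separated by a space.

2177 176

[12; 2,1,2,2,2,1,2,24] for √153; ℓ=8 ⇒ convergent index 7
k=0  a_k=12  p_k/q_k = 12/1
k=1  a_k=2  p_k/q_k = 25/2
k=2  a_k=1  p_k/q_k = 37/3
…
k=5  a_k=2  p_k/q_k = 569/46
k=6  a_k=1  p_k/q_k = 804/65
k=7  a_k=2  p_k/q_k = 2177/176
fundamental: x₁=2177, y₁=176  (since 4739329 − 153·30976 = 1)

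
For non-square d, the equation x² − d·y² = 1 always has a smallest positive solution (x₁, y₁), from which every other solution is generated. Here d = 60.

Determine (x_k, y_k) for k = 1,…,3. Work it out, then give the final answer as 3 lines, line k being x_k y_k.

31 4
1921 248
119071 15372

√60 → a₀=7, period (1,2,1,14); ℓ=4 even so k=3
k=0  a_k=7  p_k/q_k = 7/1
k=1  a_k=1  p_k/q_k = 8/1
k=2  a_k=2  p_k/q_k = 23/3
k=3  a_k=1  p_k/q_k = 31/4
→ (31, 4).  Check: 31²=961, 60·4²=960, difference 1.
n=2: (31,4)∘(31,4) = (31·31+60·4·4, 31·4+4·31) = (1921,248)
n=3: (1921,248)∘(31,4) = (31·1921+60·4·248, 31·248+4·1921) = (119071,15372)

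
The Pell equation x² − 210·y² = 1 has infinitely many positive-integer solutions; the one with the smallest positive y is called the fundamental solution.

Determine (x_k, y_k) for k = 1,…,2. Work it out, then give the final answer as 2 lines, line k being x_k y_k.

29 2
1681 116

d=210: √d = [14; 2,28] (ℓ=2, even), read p_1/q_1
a_0=14:  p_0=14·1+0=14,  q_0=14·0+1=1
a_1=2:  p_1=2·14+1=29,  q_1=2·1+0=2
(x₁, y₁) = (29, 2);  29² − 210·2² = 1 ✓
(29+2√210)^2 = 1681 + 116√210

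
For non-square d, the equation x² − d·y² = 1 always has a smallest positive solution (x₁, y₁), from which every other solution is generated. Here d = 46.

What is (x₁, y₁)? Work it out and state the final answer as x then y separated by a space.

d=46: √d = [6; 1,3,1,1,2,6,2,1,1,3,1,12] (ℓ=12, even), read p_11/q_11
step 0: (6, 1)  from 6·(1,0) + (0,1)
step 1: (7, 1)  from 1·(6,1) + (1,0)
…
step 3: (34, 5)  from 1·(27,4) + (7,1)
step 4: (61, 9)  from 1·(34,5) + (27,4)
step 5: (156, 23)  from 2·(61,9) + (34,5)
step 6: (997, 147)  from 6·(156,23) + (61,9)
step 7: (2150, 317)  from 2·(997,147) + (156,23)
step 8: (3147, 464)  from 1·(2150,317) + (997,147)
…
step 10: (19038, 2807)  from 3·(5297,781) + (3147,464)
step 11: (24335, 3588)  from 1·(19038,2807) + (5297,781)
fundamental: x₁=24335, y₁=3588  (since 592192225 − 46·12873744 = 1)

24335 3588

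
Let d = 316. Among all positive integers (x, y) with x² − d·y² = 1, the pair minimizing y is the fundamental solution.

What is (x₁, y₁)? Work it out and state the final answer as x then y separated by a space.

12799 720

[17; 1,3,2,8,2,3,1,34] for √316; ℓ=8 ⇒ convergent index 7
i=0: a=17 ⇒ p=17, q=1
i=1: a=1 ⇒ p=18, q=1
…
i=3: a=2 ⇒ p=160, q=9
i=4: a=8 ⇒ p=1351, q=76
i=5: a=2 ⇒ p=2862, q=161
i=6: a=3 ⇒ p=9937, q=559
i=7: a=1 ⇒ p=12799, q=720
→ (12799, 720).  Check: 12799²=163814401, 316·720²=163814400, difference 1.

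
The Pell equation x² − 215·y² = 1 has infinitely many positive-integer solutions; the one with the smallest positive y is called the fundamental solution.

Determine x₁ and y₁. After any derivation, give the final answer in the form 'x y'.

[14; 1,1,1,28] for √215; ℓ=4 ⇒ convergent index 3
a_0=14:  p_0=14·1+0=14,  q_0=14·0+1=1
a_1=1:  p_1=1·14+1=15,  q_1=1·1+0=1
a_2=1:  p_2=1·15+14=29,  q_2=1·1+1=2
a_3=1:  p_3=1·29+15=44,  q_3=1·2+1=3
→ (44, 3).  Check: 44²=1936, 215·3²=1935, difference 1.

44 3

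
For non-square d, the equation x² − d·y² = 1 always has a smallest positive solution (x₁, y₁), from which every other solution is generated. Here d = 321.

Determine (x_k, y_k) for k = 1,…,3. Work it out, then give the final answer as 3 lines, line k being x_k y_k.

√321 → a₀=17, period (1,10,1,34); ℓ=4 even so k=3
step 0: (17, 1)  from 17·(1,0) + (0,1)
…
step 2: (197, 11)  from 10·(18,1) + (17,1)
step 3: (215, 12)  from 1·(197,11) + (18,1)
fundamental: x₁=215, y₁=12  (since 46225 − 321·144 = 1)
(215+12√321)^2 = 92449 + 5160√321
(215+12√321)^3 = 39752855 + 2218788√321

215 12
92449 5160
39752855 2218788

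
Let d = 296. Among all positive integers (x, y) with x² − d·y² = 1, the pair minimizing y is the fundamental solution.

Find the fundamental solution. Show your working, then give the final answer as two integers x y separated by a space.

√296 = [17; 4,1,7,1,4,34, …], period ℓ=6 (even) → k=5
step 0: (17, 1)  from 17·(1,0) + (0,1)
step 1: (69, 4)  from 4·(17,1) + (1,0)
step 2: (86, 5)  from 1·(69,4) + (17,1)
step 3: (671, 39)  from 7·(86,5) + (69,4)
step 4: (757, 44)  from 1·(671,39) + (86,5)
step 5: (3699, 215)  from 4·(757,44) + (671,39)
(x₁, y₁) = (3699, 215);  3699² − 296·215² = 1 ✓

3699 215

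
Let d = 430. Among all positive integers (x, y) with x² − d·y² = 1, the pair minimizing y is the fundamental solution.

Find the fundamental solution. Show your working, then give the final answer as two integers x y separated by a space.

2862251 138030

√430 = [20; 1,2,1,3,1,…,2,1,40, …], period ℓ=14 (even) → k=13
i=0: a=20 ⇒ p=20, q=1
…
i=4: a=3 ⇒ p=311, q=15
i=5: a=1 ⇒ p=394, q=19
…
i=7: a=8 ⇒ p=21794, q=1051
i=8: a=6 ⇒ p=133439, q=6435
…
i=12: a=2 ⇒ p=2107880, q=101651
i=13: a=1 ⇒ p=2862251, q=138030
fundamental: x₁=2862251, y₁=138030  (since 8192480787001 − 430·19052280900 = 1)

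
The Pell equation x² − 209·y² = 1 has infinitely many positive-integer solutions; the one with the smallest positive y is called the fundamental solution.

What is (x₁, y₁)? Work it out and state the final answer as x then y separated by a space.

46551 3220

[14; 2,5,3,2,3,5,2,28] for √209; ℓ=8 ⇒ convergent index 7
k=0  a_k=14  p_k/q_k = 14/1
k=1  a_k=2  p_k/q_k = 29/2
…
k=4  a_k=2  p_k/q_k = 1171/81
…
k=6  a_k=5  p_k/q_k = 21266/1471
k=7  a_k=2  p_k/q_k = 46551/3220
(x₁, y₁) = (46551, 3220);  46551² − 209·3220² = 1 ✓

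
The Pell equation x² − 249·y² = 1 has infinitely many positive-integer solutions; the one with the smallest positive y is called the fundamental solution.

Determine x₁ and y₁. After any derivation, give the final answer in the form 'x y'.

8553815 542076

[15; 1,3,1,1,5,…,3,1,30] for √249; ℓ=16 ⇒ convergent index 15
k=0  a_k=15  p_k/q_k = 15/1
k=1  a_k=1  p_k/q_k = 16/1
k=2  a_k=3  p_k/q_k = 63/4
k=3  a_k=1  p_k/q_k = 79/5
k=4  a_k=1  p_k/q_k = 142/9
k=5  a_k=5  p_k/q_k = 789/50
…
k=7  a_k=3  p_k/q_k = 3582/227
k=8  a_k=10  p_k/q_k = 36751/2329
…
k=10  a_k=1  p_k/q_k = 150586/9543
k=11  a_k=5  p_k/q_k = 866765/54929
…
k=13  a_k=1  p_k/q_k = 1884116/119401
k=14  a_k=3  p_k/q_k = 6669699/422675
k=15  a_k=1  p_k/q_k = 8553815/542076
(x₁, y₁) = (8553815, 542076);  8553815² − 249·542076² = 1 ✓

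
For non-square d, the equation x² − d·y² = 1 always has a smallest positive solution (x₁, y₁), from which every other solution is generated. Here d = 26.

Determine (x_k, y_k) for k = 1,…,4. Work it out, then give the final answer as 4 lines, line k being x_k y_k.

51 10
5201 1020
530451 104030
54100801 10610040

√26 → a₀=5, period (10); ℓ=1 odd so k=1
a_0=5:  p_0=5·1+0=5,  q_0=5·0+1=1
a_1=10:  p_1=10·5+1=51,  q_1=10·1+0=10
→ (51, 10).  Check: 51²=2601, 26·10²=2600, difference 1.
n=2: (51,10)∘(51,10) = (51·51+26·10·10, 51·10+10·51) = (5201,1020)
n=3: (5201,1020)∘(51,10) = (51·5201+26·10·1020, 51·1020+10·5201) = (530451,104030)
n=4: (530451,104030)∘(51,10) = (51·530451+26·10·104030, 51·104030+10·530451) = (54100801,10610040)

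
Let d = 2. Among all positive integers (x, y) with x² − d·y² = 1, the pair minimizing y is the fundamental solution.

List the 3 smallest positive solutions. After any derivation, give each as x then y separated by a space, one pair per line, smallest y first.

3 2
17 12
99 70

√2 = [1; 2, …], period ℓ=1 (odd) → k=1
step 0: (1, 1)  from 1·(1,0) + (0,1)
step 1: (3, 2)  from 2·(1,1) + (1,0)
fundamental: x₁=3, y₁=2  (since 9 − 2·4 = 1)
(x_2, y_2) = (3·3 + 2·2·2, 3·2 + 2·3) = (17, 12)
(x_3, y_3) = (3·17 + 2·2·12, 3·12 + 2·17) = (99, 70)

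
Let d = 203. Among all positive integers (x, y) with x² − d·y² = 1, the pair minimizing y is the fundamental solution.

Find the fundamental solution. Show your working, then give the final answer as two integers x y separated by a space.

57 4

[14; 4,28] for √203; ℓ=2 ⇒ convergent index 1
step 0: (14, 1)  from 14·(1,0) + (0,1)
step 1: (57, 4)  from 4·(14,1) + (1,0)
fundamental: x₁=57, y₁=4  (since 3249 − 203·16 = 1)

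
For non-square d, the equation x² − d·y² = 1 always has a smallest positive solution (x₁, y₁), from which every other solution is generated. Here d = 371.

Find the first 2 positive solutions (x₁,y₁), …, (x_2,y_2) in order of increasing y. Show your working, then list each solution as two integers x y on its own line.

√371 = [19; 3,1,4,1,3,38, …], period ℓ=6 (even) → k=5
a_0=19:  p_0=19·1+0=19,  q_0=19·0+1=1
…
a_2=1:  p_2=1·58+19=77,  q_2=1·3+1=4
a_3=4:  p_3=4·77+58=366,  q_3=4·4+3=19
a_4=1:  p_4=1·366+77=443,  q_4=1·19+4=23
a_5=3:  p_5=3·443+366=1695,  q_5=3·23+19=88
fundamental: x₁=1695, y₁=88  (since 2873025 − 371·7744 = 1)
(1695+88√371)^2 = 5746049 + 298320√371

1695 88
5746049 298320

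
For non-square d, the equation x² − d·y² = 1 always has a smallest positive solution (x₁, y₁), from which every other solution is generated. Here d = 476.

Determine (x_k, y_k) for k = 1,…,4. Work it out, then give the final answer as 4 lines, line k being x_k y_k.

28799 1320
1658764801 76029360
95541534979199 4379139075960
5503001330073139201 252229652421114720

d=476: √d = [21; 1,4,2,10,2,4,1,42] (ℓ=8, even), read p_7/q_7
k=0  a_k=21  p_k/q_k = 21/1
…
k=3  a_k=2  p_k/q_k = 240/11
k=4  a_k=10  p_k/q_k = 2509/115
k=5  a_k=2  p_k/q_k = 5258/241
k=6  a_k=4  p_k/q_k = 23541/1079
k=7  a_k=1  p_k/q_k = 28799/1320
fundamental: x₁=28799, y₁=1320  (since 829382401 − 476·1742400 = 1)
(28799+1320√476)^2 = 1658764801 + 76029360√476
(28799+1320√476)^3 = 95541534979199 + 4379139075960√476
(28799+1320√476)^4 = 5503001330073139201 + 252229652421114720√476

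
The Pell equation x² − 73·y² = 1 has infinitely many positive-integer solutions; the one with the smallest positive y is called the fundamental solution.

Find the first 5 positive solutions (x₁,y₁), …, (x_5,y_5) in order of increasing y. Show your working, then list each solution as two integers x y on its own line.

d=73: √d = [8; 1,1,5,5,1,1,16] (ℓ=7, odd), read p_13/q_13
step 0: (8, 1)  from 8·(1,0) + (0,1)
…
step 2: (17, 2)  from 1·(9,1) + (8,1)
…
step 5: (581, 68)  from 1·(487,57) + (94,11)
step 6: (1068, 125)  from 1·(581,68) + (487,57)
…
step 10: (200767, 23498)  from 5·(36406,4261) + (18737,2193)
…
step 12: (1241008, 145249)  from 1·(1040241,121751) + (200767,23498)
step 13: (2281249, 267000)  from 1·(1241008,145249) + (1040241,121751)
→ (2281249, 267000).  Check: 2281249²=5204097000001, 73·267000²=5204097000000, difference 1.
(x_2, y_2) = (2281249·2281249 + 73·267000·267000, 2281249·267000 + 267000·2281249) = (10408194000001, 1218186966000)
(x_3, y_3) = (2281249·10408194000001 + 73·267000·1218186966000, 2281249·1218186966000 + 267000·10408194000001) = (47487364308614281249, 5557975596000801000)
(x_4, y_4) = (2281249·47487364308614281249 + 73·267000·5557975596000801000, 2281249·5557975596000801000 + 267000·47487364308614281249) = (216661004683313632776000001, 25358252540801244373932000)
(x_5, y_5) = (2281249·216661004683313632776000001 + 73·267000·25358252540801244373932000, 2281249·25358252540801244373932000 + 267000·216661004683313632776000001) = (988515400545561595548925838281249, 115696976500895037877980001335000)

2281249 267000
10408194000001 1218186966000
47487364308614281249 5557975596000801000
216661004683313632776000001 25358252540801244373932000
988515400545561595548925838281249 115696976500895037877980001335000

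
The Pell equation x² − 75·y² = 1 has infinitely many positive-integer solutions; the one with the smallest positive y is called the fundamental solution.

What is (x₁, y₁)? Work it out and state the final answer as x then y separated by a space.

26 3

√75 = [8; 1,1,1,16, …], period ℓ=4 (even) → k=3
k=0  a_k=8  p_k/q_k = 8/1
…
k=2  a_k=1  p_k/q_k = 17/2
k=3  a_k=1  p_k/q_k = 26/3
(x₁, y₁) = (26, 3);  26² − 75·3² = 1 ✓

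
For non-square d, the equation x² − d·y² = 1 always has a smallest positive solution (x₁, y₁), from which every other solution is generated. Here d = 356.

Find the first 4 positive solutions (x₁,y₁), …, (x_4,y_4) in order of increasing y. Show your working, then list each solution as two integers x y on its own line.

d=356: √d = [18; 1,6,1,1,2,…,6,1,36] (ℓ=14, even), read p_13/q_13
i=0: a=18 ⇒ p=18, q=1
i=1: a=1 ⇒ p=19, q=1
…
i=3: a=1 ⇒ p=151, q=8
…
i=5: a=2 ⇒ p=717, q=38
…
i=7: a=8 ⇒ p=8717, q=462
…
i=9: a=2 ⇒ p=28151, q=1492
i=10: a=1 ⇒ p=37868, q=2007
i=11: a=1 ⇒ p=66019, q=3499
i=12: a=6 ⇒ p=433982, q=23001
i=13: a=1 ⇒ p=500001, q=26500
fundamental: x₁=500001, y₁=26500  (since 250001000001 − 356·702250000 = 1)
n=2: (500001,26500)∘(500001,26500) = (500001·500001+356·26500·26500, 500001·26500+26500·500001) = (500002000001,26500053000)
n=3: (500002000001,26500053000)∘(500001,26500) = (500001·500002000001+356·26500·26500053000, 500001·26500053000+26500·500002000001) = (500003000004500001,26500106000079500)
n=4: (500003000004500001,26500106000079500)∘(500001,26500) = (500001·500003000004500001+356·26500·26500106000079500, 500001·26500106000079500+26500·500003000004500001) = (500004000010000008000001,26500159000265000106000)

500001 26500
500002000001 26500053000
500003000004500001 26500106000079500
500004000010000008000001 26500159000265000106000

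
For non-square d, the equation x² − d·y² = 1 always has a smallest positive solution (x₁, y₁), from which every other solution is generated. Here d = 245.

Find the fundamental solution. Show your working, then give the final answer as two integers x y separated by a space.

[15; 1,1,1,7,6,7,1,1,1,30] for √245; ℓ=10 ⇒ convergent index 9
i=0: a=15 ⇒ p=15, q=1
i=1: a=1 ⇒ p=16, q=1
i=2: a=1 ⇒ p=31, q=2
i=3: a=1 ⇒ p=47, q=3
i=4: a=7 ⇒ p=360, q=23
i=5: a=6 ⇒ p=2207, q=141
i=6: a=7 ⇒ p=15809, q=1010
i=7: a=1 ⇒ p=18016, q=1151
i=8: a=1 ⇒ p=33825, q=2161
i=9: a=1 ⇒ p=51841, q=3312
fundamental: x₁=51841, y₁=3312  (since 2687489281 − 245·10969344 = 1)

51841 3312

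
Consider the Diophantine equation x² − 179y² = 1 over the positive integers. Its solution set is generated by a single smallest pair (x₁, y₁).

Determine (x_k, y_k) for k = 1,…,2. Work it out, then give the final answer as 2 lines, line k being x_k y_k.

√179 = [13; 2,1,1,1,3,…,1,2,26, …], period ℓ=14 (even) → k=13
a_0=13:  p_0=13·1+0=13,  q_0=13·0+1=1
a_1=2:  p_1=2·13+1=27,  q_1=2·1+0=2
a_2=1:  p_2=1·27+13=40,  q_2=1·2+1=3
…
a_7=13:  p_7=13·2047+388=26999,  q_7=13·153+29=2018
…
a_12=1:  p_12=1·1013292+575167=1588459,  q_12=1·75737+42990=118727
a_13=2:  p_13=2·1588459+1013292=4190210,  q_13=2·118727+75737=313191
→ (4190210, 313191).  Check: 4190210²=17557859844100, 179·313191²=17557859844099, difference 1.
(4190210+313191√179)^2 = 35115719688199 + 2624672120220√179

4190210 313191
35115719688199 2624672120220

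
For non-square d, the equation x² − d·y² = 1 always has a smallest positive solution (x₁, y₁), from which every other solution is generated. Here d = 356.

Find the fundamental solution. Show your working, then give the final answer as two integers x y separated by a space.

500001 26500

√356 → a₀=18, period (1,6,1,1,2,…,6,1,36); ℓ=14 even so k=13
a_0=18:  p_0=18·1+0=18,  q_0=18·0+1=1
a_1=1:  p_1=1·18+1=19,  q_1=1·1+0=1
a_2=6:  p_2=6·19+18=132,  q_2=6·1+1=7
a_3=1:  p_3=1·132+19=151,  q_3=1·7+1=8
…
a_5=2:  p_5=2·283+151=717,  q_5=2·15+8=38
a_6=1:  p_6=1·717+283=1000,  q_6=1·38+15=53
…
a_8=1:  p_8=1·8717+1000=9717,  q_8=1·462+53=515
a_9=2:  p_9=2·9717+8717=28151,  q_9=2·515+462=1492
…
a_12=6:  p_12=6·66019+37868=433982,  q_12=6·3499+2007=23001
a_13=1:  p_13=1·433982+66019=500001,  q_13=1·23001+3499=26500
→ (500001, 26500).  Check: 500001²=250001000001, 356·26500²=250001000000, difference 1.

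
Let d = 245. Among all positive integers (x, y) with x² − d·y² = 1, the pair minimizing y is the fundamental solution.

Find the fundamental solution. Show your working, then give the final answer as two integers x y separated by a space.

√245 → a₀=15, period (1,1,1,7,6,7,1,1,1,30); ℓ=10 even so k=9
a_0=15:  p_0=15·1+0=15,  q_0=15·0+1=1
a_1=1:  p_1=1·15+1=16,  q_1=1·1+0=1
…
a_3=1:  p_3=1·31+16=47,  q_3=1·2+1=3
…
a_5=6:  p_5=6·360+47=2207,  q_5=6·23+3=141
a_6=7:  p_6=7·2207+360=15809,  q_6=7·141+23=1010
a_7=1:  p_7=1·15809+2207=18016,  q_7=1·1010+141=1151
a_8=1:  p_8=1·18016+15809=33825,  q_8=1·1151+1010=2161
a_9=1:  p_9=1·33825+18016=51841,  q_9=1·2161+1151=3312
fundamental: x₁=51841, y₁=3312  (since 2687489281 − 245·10969344 = 1)

51841 3312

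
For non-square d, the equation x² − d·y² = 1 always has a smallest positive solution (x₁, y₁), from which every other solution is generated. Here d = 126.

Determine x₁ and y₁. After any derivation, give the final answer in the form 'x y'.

√126 = [11; 4,2,4,22, …], period ℓ=4 (even) → k=3
step 0: (11, 1)  from 11·(1,0) + (0,1)
step 1: (45, 4)  from 4·(11,1) + (1,0)
step 2: (101, 9)  from 2·(45,4) + (11,1)
step 3: (449, 40)  from 4·(101,9) + (45,4)
fundamental: x₁=449, y₁=40  (since 201601 − 126·1600 = 1)

449 40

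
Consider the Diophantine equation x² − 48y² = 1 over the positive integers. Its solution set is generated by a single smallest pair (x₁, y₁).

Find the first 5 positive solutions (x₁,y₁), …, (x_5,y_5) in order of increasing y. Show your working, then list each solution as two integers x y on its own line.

√48 → a₀=6, period (1,12); ℓ=2 even so k=1
a_0=6:  p_0=6·1+0=6,  q_0=6·0+1=1
a_1=1:  p_1=1·6+1=7,  q_1=1·1+0=1
(x₁, y₁) = (7, 1);  7² − 48·1² = 1 ✓
(x_2, y_2) = (7·7 + 48·1·1, 7·1 + 1·7) = (97, 14)
(x_3, y_3) = (7·97 + 48·1·14, 7·14 + 1·97) = (1351, 195)
(x_4, y_4) = (7·1351 + 48·1·195, 7·195 + 1·1351) = (18817, 2716)
(x_5, y_5) = (7·18817 + 48·1·2716, 7·2716 + 1·18817) = (262087, 37829)

7 1
97 14
1351 195
18817 2716
262087 37829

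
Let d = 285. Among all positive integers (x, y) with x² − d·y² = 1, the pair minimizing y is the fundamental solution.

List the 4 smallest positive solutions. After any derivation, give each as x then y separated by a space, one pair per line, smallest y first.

[16; 1,7,2,7,1,32] for √285; ℓ=6 ⇒ convergent index 5
i=0: a=16 ⇒ p=16, q=1
i=1: a=1 ⇒ p=17, q=1
i=2: a=7 ⇒ p=135, q=8
…
i=4: a=7 ⇒ p=2144, q=127
i=5: a=1 ⇒ p=2431, q=144
(x₁, y₁) = (2431, 144);  2431² − 285·144² = 1 ✓
k=2:  x_2 = 2431·2431+285·144·144 = 11819521,  y_2 = 2431·144+144·2431 = 700128
k=3:  x_3 = 2431·11819521+285·144·700128 = 57466508671,  y_3 = 2431·700128+144·11819521 = 3404022192
k=4:  x_4 = 2431·57466508671+285·144·3404022192 = 279402153338881,  y_4 = 2431·3404022192+144·57466508671 = 16550355197376

2431 144
11819521 700128
57466508671 3404022192
279402153338881 16550355197376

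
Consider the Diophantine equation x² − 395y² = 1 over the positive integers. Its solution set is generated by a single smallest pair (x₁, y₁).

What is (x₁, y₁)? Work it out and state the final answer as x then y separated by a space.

159 8

[19; 1,6,1,38] for √395; ℓ=4 ⇒ convergent index 3
a_0=19:  p_0=19·1+0=19,  q_0=19·0+1=1
a_1=1:  p_1=1·19+1=20,  q_1=1·1+0=1
a_2=6:  p_2=6·20+19=139,  q_2=6·1+1=7
a_3=1:  p_3=1·139+20=159,  q_3=1·7+1=8
fundamental: x₁=159, y₁=8  (since 25281 − 395·64 = 1)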